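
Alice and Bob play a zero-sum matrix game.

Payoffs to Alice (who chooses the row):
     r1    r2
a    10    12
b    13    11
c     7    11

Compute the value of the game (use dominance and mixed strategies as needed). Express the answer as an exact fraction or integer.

23/2

Row c is strictly dominated by row a, so Alice never plays it.
The remaining 2×2 game on (a, b) × (r1, r2) has no saddle point. Let Alice play a with probability p; indifference gives 10p + 13(1−p) = 12p + 11(1−p), so p = 1/2.
Similarly Bob's optimal q on r1 is 1/4, and the value is 10·(1/4) + (12)·(3/4) = 23/2.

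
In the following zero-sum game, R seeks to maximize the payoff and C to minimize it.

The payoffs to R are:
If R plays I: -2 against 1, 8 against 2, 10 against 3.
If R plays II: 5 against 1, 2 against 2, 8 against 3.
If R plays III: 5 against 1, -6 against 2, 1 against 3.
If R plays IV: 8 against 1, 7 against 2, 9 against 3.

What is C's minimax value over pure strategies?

8

The worst case (largest entry) in each column is 1: 8, 2: 8, 3: 10.
The best (smallest) of these is 8.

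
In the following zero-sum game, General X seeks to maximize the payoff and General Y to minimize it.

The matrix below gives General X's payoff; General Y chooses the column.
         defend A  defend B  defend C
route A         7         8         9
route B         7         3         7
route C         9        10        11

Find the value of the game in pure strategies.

9

Row minima: 7, 3, 9 → General X's maximin is 9.
Column maxima: 9, 10, 11 → General Y's minimax is 9.
They coincide at (route C, defend A), so the value is 9.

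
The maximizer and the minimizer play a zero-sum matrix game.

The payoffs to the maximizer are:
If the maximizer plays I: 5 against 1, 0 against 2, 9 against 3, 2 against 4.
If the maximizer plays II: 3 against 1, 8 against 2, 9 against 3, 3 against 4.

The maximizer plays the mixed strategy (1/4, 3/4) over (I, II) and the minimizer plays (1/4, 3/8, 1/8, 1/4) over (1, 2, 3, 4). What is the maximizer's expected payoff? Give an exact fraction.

79/16

Against (1/4, 3/8, 1/8, 1/4), each row's expected payoff is I: 23/8; II: 45/8.
Taking the (1/4, 3/4)-weighted average: (1/4)·(23/8) + (3/4)·(45/8) = 79/16.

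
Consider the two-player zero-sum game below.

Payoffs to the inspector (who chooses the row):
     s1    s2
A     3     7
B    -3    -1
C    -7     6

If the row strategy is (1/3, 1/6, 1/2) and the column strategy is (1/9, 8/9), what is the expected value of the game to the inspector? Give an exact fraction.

Against (1/9, 8/9), each row's expected payoff is A: 59/9; B: -11/9; C: 41/9.
Taking the (1/3, 1/6, 1/2)-weighted average: (1/3)·(59/9) + (1/6)·(-11/9) + (1/2)·(41/9) = 115/27.

115/27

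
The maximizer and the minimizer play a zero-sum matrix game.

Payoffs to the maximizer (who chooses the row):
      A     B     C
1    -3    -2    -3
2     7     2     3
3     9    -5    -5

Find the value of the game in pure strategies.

2

Row minima: -3, 2, -5 → the maximizer's maximin is 2.
Column maxima: 9, 2, 3 → the minimizer's minimax is 2.
They coincide at (2, B), so the value is 2.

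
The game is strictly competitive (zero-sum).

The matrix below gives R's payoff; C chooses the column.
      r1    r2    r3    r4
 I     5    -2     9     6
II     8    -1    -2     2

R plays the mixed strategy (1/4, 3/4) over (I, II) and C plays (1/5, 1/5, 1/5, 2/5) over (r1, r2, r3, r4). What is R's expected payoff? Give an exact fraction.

Against (1/5, 1/5, 1/5, 2/5), each row's expected payoff is I: 24/5; II: 9/5.
Taking the (1/4, 3/4)-weighted average: (1/4)·(24/5) + (3/4)·(9/5) = 51/20.

51/20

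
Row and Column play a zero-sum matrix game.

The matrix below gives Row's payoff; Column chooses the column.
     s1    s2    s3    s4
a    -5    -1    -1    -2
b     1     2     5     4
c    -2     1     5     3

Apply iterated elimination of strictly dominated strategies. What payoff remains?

1

Column s4 is strictly dominated by s1 for Column (-5<-2, 1<4, -2<3); eliminate s4.
Row a is strictly dominated by row b (1>-5, 2>-1, 5>-1); eliminate a.
Column s3 is strictly dominated by s1 for Column (1<5, -2<5); eliminate s3.
Row c is strictly dominated by row b (1>-2, 2>1); eliminate c.
Column s2 is strictly dominated by s1 for Column (1<2); eliminate s2.
Only (b, s1) remains, with payoff 1.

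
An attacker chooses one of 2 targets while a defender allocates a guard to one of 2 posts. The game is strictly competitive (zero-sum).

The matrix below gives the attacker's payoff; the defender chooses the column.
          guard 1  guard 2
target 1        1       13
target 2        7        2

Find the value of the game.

89/17

Row minima are 1 and 2, so the attacker's maximin is 2; column maxima are 7 and 13, so the defender's minimax is 7. These differ, so the equilibrium is in mixed strategies.
Let the attacker play target 1 with probability p. The defender is indifferent when p + 7(1−p) = 13p + 2(1−p), giving p = 5/17.
Let the defender play guard 1 with probability q. The attacker is indifferent when q + 13(1−q) = 7q + 2(1−q), giving q = 11/17.
The value is 1·(11/17) + (13)·(6/17) = 89/17.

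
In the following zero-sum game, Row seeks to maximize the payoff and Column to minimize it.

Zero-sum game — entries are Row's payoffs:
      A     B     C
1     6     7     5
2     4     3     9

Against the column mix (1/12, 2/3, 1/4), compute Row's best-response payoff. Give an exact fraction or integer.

77/12

1: (6)·(1/12) + (7)·(2/3) + (5)·(1/4) = 77/12.
2: (4)·(1/12) + (3)·(2/3) + (9)·(1/4) = 55/12.
The best pure response is 1 with expected payoff 77/12.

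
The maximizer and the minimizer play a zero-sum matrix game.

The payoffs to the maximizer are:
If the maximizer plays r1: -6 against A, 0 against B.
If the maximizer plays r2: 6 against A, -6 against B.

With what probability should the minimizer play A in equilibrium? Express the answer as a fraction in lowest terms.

Row minima are -6 and -6, so the maximizer's maximin is -6; column maxima are 6 and 0, so the minimizer's minimax is 0. These differ, so the equilibrium is in mixed strategies.
Let the minimizer play A with probability q. The maximizer is indifferent when −6q = 6q − 6(1−q), giving q = 1/3.

1/3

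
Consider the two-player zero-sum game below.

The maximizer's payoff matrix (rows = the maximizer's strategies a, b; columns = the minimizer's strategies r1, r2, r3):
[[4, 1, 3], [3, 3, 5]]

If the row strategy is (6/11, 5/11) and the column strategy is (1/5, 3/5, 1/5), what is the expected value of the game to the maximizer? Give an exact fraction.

29/11

Against (1/5, 3/5, 1/5), each row's expected payoff is a: 2; b: 17/5.
Taking the (6/11, 5/11)-weighted average: (6/11)·(2) + (5/11)·(17/5) = 29/11.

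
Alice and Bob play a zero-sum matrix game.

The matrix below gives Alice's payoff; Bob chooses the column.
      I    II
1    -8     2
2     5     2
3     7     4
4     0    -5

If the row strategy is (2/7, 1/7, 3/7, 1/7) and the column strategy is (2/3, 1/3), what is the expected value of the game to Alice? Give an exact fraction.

11/7

Against (2/3, 1/3), each row's expected payoff is 1: -14/3; 2: 4; 3: 6; 4: -5/3.
Taking the (2/7, 1/7, 3/7, 1/7)-weighted average: (2/7)·(-14/3) + (1/7)·(4) + (3/7)·(6) + (1/7)·(-5/3) = 11/7.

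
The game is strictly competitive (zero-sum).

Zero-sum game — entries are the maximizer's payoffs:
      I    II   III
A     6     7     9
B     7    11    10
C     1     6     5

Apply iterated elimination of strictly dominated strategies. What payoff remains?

7

Row A is strictly dominated by row B (7>6, 11>7, 10>9); eliminate A.
Row C is strictly dominated by row B (7>1, 11>6, 10>5); eliminate C.
Column II is strictly dominated by I for the minimizer (7<11); eliminate II.
Column III is strictly dominated by I for the minimizer (7<10); eliminate III.
Only (B, I) remains, with payoff 7.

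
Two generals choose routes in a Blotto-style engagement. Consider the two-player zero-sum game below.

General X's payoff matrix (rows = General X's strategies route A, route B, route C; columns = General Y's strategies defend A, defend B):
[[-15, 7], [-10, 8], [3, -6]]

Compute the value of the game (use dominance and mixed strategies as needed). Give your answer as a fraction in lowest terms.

Row route A is strictly dominated by row route B, so General X never plays it.
The remaining 2×2 game on (route B, route C) × (defend A, defend B) has no saddle point. Let General X play route B with probability p; indifference gives −10p + 3(1−p) = 8p − 6(1−p), so p = 1/3.
Similarly General Y's optimal q on defend A is 14/27, and the value is -10·(14/27) + (8)·(13/27) = -4/3.

-4/3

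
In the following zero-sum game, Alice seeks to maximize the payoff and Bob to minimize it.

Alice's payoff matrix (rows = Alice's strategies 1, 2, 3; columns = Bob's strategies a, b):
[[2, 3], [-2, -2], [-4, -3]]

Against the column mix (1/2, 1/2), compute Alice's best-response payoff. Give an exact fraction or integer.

1: (2)·(1/2) + (3)·(1/2) = 5/2.
2: (-2)·(1/2) + (-2)·(1/2) = -2.
3: (-4)·(1/2) + (-3)·(1/2) = -7/2.
The best pure response is 1 with expected payoff 5/2.

5/2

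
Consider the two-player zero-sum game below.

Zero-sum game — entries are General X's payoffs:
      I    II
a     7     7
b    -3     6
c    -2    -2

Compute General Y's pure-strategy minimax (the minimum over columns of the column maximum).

7

The worst case (largest entry) in each column is I: 7, II: 7.
The best (smallest) of these is 7.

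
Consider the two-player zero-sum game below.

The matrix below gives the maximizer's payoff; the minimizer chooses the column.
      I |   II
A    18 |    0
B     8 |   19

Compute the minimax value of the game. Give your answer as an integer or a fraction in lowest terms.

Row minima are 0 and 8, so the maximizer's maximin is 8; column maxima are 18 and 19, so the minimizer's minimax is 18. These differ, so the equilibrium is in mixed strategies.
Let the maximizer play A with probability p. The minimizer is indifferent when 18p + 8(1−p) = 19(1−p), giving p = 11/29.
Let the minimizer play I with probability q. The maximizer is indifferent when 18q = 8q + 19(1−q), giving q = 19/29.
The value is 18·(19/29) + (0)·(10/29) = 342/29.

342/29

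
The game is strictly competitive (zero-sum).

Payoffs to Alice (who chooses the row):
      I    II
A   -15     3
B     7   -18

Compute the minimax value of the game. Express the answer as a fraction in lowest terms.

Row minima are -15 and -18, so Alice's maximin is -15; column maxima are 7 and 3, so Bob's minimax is 3. These differ, so the equilibrium is in mixed strategies.
Let Alice play A with probability p. Bob is indifferent when −15p + 7(1−p) = 3p − 18(1−p), giving p = 25/43.
Let Bob play I with probability q. Alice is indifferent when −15q + 3(1−q) = 7q − 18(1−q), giving q = 21/43.
The value is -15·(21/43) + (3)·(22/43) = -249/43.

-249/43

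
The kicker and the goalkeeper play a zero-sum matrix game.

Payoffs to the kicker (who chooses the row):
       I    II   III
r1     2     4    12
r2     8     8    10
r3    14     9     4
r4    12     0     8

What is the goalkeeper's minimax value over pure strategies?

The worst case (largest entry) in each column is I: 14, II: 9, III: 12.
The best (smallest) of these is 9.

9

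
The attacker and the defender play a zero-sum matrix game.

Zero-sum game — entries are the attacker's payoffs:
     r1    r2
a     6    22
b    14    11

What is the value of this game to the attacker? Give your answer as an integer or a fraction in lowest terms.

242/19

Row minima are 6 and 11, so the attacker's maximin is 11; column maxima are 14 and 22, so the defender's minimax is 14. These differ, so the equilibrium is in mixed strategies.
Let the attacker play a with probability p. The defender is indifferent when 6p + 14(1−p) = 22p + 11(1−p), giving p = 3/19.
Let the defender play r1 with probability q. The attacker is indifferent when 6q + 22(1−q) = 14q + 11(1−q), giving q = 11/19.
The value is 6·(11/19) + (22)·(8/19) = 242/19.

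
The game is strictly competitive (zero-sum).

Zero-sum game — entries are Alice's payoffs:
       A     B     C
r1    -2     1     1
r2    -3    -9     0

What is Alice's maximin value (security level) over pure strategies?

-2

The worst-case payoff for each row is r1: -2, r2: -9.
The best of these is -2.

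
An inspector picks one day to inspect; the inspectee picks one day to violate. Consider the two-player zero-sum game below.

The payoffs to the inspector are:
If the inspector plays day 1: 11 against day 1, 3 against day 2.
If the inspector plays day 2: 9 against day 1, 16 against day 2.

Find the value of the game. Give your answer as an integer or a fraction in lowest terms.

149/15

Row minima are 3 and 9, so the inspector's maximin is 9; column maxima are 11 and 16, so the inspectee's minimax is 11. These differ, so the equilibrium is in mixed strategies.
Let the inspector play day 1 with probability p. The inspectee is indifferent when 11p + 9(1−p) = 3p + 16(1−p), giving p = 7/15.
Let the inspectee play day 1 with probability q. The inspector is indifferent when 11q + 3(1−q) = 9q + 16(1−q), giving q = 13/15.
The value is 11·(13/15) + (3)·(2/15) = 149/15.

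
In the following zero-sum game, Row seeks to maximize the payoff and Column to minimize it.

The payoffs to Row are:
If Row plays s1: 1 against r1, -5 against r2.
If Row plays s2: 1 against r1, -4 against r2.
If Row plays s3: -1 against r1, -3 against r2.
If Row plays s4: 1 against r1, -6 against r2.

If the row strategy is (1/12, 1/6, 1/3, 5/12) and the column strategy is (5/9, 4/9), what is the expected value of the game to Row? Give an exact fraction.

-50/27

Against (5/9, 4/9), each row's expected payoff is s1: -5/3; s2: -11/9; s3: -17/9; s4: -19/9.
Taking the (1/12, 1/6, 1/3, 5/12)-weighted average: (1/12)·(-5/3) + (1/6)·(-11/9) + (1/3)·(-17/9) + (5/12)·(-19/9) = -50/27.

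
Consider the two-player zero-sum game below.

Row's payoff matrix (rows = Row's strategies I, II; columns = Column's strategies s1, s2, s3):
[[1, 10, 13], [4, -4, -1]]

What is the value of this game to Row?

Column s3 is strictly dominated by s2 for Column (it gives Row more in every row).
The remaining 2×2 game on (I, II) × (s1, s2) has no saddle point. Let Row play I with probability p; indifference gives p + 4(1−p) = 10p − 4(1−p), so p = 8/17.
Similarly Column's optimal q on s1 is 14/17, and the value is 1·(14/17) + (10)·(3/17) = 44/17.

44/17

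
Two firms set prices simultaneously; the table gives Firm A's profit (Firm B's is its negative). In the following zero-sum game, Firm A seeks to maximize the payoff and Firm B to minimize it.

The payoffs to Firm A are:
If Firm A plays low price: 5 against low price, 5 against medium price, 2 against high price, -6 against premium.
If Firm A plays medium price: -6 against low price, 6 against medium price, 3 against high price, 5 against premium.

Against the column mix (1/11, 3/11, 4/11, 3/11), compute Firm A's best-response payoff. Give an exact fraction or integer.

low price: (5)·(1/11) + (5)·(3/11) + (2)·(4/11) + (-6)·(3/11) = 10/11.
medium price: (-6)·(1/11) + (6)·(3/11) + (3)·(4/11) + (5)·(3/11) = 39/11.
The best pure response is medium price with expected payoff 39/11.

39/11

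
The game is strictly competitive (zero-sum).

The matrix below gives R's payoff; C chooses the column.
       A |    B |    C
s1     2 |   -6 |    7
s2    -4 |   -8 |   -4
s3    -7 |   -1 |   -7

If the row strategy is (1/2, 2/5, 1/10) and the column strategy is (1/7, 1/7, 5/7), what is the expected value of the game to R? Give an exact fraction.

Against (1/7, 1/7, 5/7), each row's expected payoff is s1: 31/7; s2: -32/7; s3: -43/7.
Taking the (1/2, 2/5, 1/10)-weighted average: (1/2)·(31/7) + (2/5)·(-32/7) + (1/10)·(-43/7) = -8/35.

-8/35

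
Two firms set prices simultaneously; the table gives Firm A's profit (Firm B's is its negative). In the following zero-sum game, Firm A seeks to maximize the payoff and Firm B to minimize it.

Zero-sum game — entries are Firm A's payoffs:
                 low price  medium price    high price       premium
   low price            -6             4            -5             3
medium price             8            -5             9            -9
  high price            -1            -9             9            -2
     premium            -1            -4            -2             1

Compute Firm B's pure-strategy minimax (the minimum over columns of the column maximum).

The worst case (largest entry) in each column is low price: 8, medium price: 4, high price: 9, premium: 3.
The best (smallest) of these is 3.

3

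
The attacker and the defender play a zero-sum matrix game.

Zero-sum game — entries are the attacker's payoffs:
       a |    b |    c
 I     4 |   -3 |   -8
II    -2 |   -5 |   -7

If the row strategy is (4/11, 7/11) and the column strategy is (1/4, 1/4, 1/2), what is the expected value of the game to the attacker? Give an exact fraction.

-207/44

Against (1/4, 1/4, 1/2), each row's expected payoff is I: -15/4; II: -21/4.
Taking the (4/11, 7/11)-weighted average: (4/11)·(-15/4) + (7/11)·(-21/4) = -207/44.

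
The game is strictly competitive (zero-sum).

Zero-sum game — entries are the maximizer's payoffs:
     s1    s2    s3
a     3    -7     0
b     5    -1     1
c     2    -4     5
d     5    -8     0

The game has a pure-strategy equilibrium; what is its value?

Row minima: -7, -1, -4, -8 → the maximizer's maximin is -1.
Column maxima: 5, -1, 5 → the minimizer's minimax is -1.
They coincide at (b, s2), so the value is -1.

-1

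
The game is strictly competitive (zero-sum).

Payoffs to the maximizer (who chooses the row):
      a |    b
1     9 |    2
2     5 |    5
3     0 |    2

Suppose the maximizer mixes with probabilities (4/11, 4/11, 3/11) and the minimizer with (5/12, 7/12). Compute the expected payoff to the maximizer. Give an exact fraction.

259/66

Against (5/12, 7/12), each row's expected payoff is 1: 59/12; 2: 5; 3: 7/6.
Taking the (4/11, 4/11, 3/11)-weighted average: (4/11)·(59/12) + (4/11)·(5) + (3/11)·(7/6) = 259/66.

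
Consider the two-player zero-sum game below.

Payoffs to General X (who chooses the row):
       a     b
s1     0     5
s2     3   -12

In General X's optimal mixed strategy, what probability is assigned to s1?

Row minima are 0 and -12, so General X's maximin is 0; column maxima are 3 and 5, so General Y's minimax is 3. These differ, so the equilibrium is in mixed strategies.
Let General X play s1 with probability p. General Y is indifferent when 3(1−p) = 5p − 12(1−p), giving p = 3/4.

3/4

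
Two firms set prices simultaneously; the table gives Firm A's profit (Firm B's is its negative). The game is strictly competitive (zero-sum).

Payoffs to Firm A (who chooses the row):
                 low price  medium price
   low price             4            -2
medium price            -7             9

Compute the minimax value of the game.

1

Row minima are -2 and -7, so Firm A's maximin is -2; column maxima are 4 and 9, so Firm B's minimax is 4. These differ, so the equilibrium is in mixed strategies.
Let Firm A play low price with probability p. Firm B is indifferent when 4p − 7(1−p) = −2p + 9(1−p), giving p = 8/11.
Let Firm B play low price with probability q. Firm A is indifferent when 4q − 2(1−q) = −7q + 9(1−q), giving q = 1/2.
The value is 4·(1/2) + (-2)·(1/2) = 1.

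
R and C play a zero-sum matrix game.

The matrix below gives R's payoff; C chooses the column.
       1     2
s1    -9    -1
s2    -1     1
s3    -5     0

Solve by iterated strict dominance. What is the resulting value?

-1

Column 2 is strictly dominated by 1 for C (-9<-1, -1<1, -5<0); eliminate 2.
Row s1 is strictly dominated by row s2 (-1>-9); eliminate s1.
Row s3 is strictly dominated by row s2 (-1>-5); eliminate s3.
Only (s2, 1) remains, with payoff -1.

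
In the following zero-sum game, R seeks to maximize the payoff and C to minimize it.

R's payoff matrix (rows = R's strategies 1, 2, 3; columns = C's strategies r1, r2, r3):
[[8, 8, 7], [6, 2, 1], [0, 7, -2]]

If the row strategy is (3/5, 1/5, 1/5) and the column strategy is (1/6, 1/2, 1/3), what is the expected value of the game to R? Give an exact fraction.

Against (1/6, 1/2, 1/3), each row's expected payoff is 1: 23/3; 2: 7/3; 3: 17/6.
Taking the (3/5, 1/5, 1/5)-weighted average: (3/5)·(23/3) + (1/5)·(7/3) + (1/5)·(17/6) = 169/30.

169/30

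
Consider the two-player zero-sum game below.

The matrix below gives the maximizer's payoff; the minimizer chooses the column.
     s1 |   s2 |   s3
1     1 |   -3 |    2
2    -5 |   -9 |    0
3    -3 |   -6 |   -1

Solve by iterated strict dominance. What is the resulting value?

-3

Column s3 is strictly dominated by s1 for the minimizer (1<2, -5<0, -3<-1); eliminate s3.
Column s1 is strictly dominated by s2 for the minimizer (-3<1, -9<-5, -6<-3); eliminate s1.
Row 2 is strictly dominated by row 1 (-3>-9); eliminate 2.
Row 3 is strictly dominated by row 1 (-3>-6); eliminate 3.
Only (1, s2) remains, with payoff -3.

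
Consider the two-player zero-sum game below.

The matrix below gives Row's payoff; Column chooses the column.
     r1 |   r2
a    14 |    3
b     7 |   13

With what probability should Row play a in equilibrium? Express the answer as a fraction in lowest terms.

6/17

Row minima are 3 and 7, so Row's maximin is 7; column maxima are 14 and 13, so Column's minimax is 13. These differ, so the equilibrium is in mixed strategies.
Let Row play a with probability p. Column is indifferent when 14p + 7(1−p) = 3p + 13(1−p), giving p = 6/17.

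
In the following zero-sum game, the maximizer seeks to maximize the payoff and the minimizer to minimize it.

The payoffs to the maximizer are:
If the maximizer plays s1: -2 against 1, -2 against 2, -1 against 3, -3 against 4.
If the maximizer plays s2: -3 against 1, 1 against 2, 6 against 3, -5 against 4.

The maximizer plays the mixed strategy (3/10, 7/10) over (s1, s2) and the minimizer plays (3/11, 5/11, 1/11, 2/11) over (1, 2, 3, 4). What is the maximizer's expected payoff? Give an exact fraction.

Against (3/11, 5/11, 1/11, 2/11), each row's expected payoff is s1: -23/11; s2: -8/11.
Taking the (3/10, 7/10)-weighted average: (3/10)·(-23/11) + (7/10)·(-8/11) = -25/22.

-25/22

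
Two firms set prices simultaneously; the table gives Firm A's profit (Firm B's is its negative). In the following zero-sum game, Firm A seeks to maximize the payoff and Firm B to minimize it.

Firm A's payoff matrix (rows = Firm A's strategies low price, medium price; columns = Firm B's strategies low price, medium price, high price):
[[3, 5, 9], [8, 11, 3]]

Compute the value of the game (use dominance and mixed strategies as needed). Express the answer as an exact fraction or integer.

Column medium price is strictly dominated by low price for Firm B (it gives Firm A more in every row).
The remaining 2×2 game on (low price, medium price) × (low price, high price) has no saddle point. Let Firm A play low price with probability p; indifference gives 3p + 8(1−p) = 9p + 3(1−p), so p = 5/11.
Similarly Firm B's optimal q on low price is 6/11, and the value is 3·(6/11) + (9)·(5/11) = 63/11.

63/11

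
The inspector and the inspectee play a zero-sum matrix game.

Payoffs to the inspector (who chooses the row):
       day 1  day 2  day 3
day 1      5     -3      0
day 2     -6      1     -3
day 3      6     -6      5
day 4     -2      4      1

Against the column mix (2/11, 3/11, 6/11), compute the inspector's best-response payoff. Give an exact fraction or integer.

day 1: (5)·(2/11) + (-3)·(3/11) + (0)·(6/11) = 1/11.
day 2: (-6)·(2/11) + (1)·(3/11) + (-3)·(6/11) = -27/11.
day 3: (6)·(2/11) + (-6)·(3/11) + (5)·(6/11) = 24/11.
day 4: (-2)·(2/11) + (4)·(3/11) + (1)·(6/11) = 14/11.
The best pure response is day 3 with expected payoff 24/11.

24/11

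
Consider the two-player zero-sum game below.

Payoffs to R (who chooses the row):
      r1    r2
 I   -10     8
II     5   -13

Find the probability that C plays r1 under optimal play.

Row minima are -10 and -13, so R's maximin is -10; column maxima are 5 and 8, so C's minimax is 5. These differ, so the equilibrium is in mixed strategies.
Let C play r1 with probability q. R is indifferent when −10q + 8(1−q) = 5q − 13(1−q), giving q = 7/12.

7/12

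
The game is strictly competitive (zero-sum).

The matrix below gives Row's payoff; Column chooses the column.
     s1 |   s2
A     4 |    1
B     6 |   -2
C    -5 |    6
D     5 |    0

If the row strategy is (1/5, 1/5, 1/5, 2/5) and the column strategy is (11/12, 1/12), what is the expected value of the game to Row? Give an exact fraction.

Against (11/12, 1/12), each row's expected payoff is A: 15/4; B: 16/3; C: -49/12; D: 55/12.
Taking the (1/5, 1/5, 1/5, 2/5)-weighted average: (1/5)·(15/4) + (1/5)·(16/3) + (1/5)·(-49/12) + (2/5)·(55/12) = 17/6.

17/6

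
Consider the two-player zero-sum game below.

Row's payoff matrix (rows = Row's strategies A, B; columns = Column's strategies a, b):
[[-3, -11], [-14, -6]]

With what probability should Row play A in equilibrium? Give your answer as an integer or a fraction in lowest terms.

Row minima are -11 and -14, so Row's maximin is -11; column maxima are -3 and -6, so Column's minimax is -6. These differ, so the equilibrium is in mixed strategies.
Let Row play A with probability p. Column is indifferent when −3p − 14(1−p) = −11p − 6(1−p), giving p = 1/2.

1/2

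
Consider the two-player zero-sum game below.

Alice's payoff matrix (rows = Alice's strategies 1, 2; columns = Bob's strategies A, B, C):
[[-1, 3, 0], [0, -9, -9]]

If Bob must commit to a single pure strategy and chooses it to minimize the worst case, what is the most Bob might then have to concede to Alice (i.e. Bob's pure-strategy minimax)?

0

The worst case (largest entry) in each column is A: 0, B: 3, C: 0.
The best (smallest) of these is 0.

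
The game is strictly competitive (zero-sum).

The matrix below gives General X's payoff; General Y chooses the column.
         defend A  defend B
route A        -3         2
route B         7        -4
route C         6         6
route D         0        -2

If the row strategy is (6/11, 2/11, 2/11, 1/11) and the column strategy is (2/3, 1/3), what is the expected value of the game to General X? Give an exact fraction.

Against (2/3, 1/3), each row's expected payoff is route A: -4/3; route B: 10/3; route C: 6; route D: -2/3.
Taking the (6/11, 2/11, 2/11, 1/11)-weighted average: (6/11)·(-4/3) + (2/11)·(10/3) + (2/11)·(6) + (1/11)·(-2/3) = 10/11.

10/11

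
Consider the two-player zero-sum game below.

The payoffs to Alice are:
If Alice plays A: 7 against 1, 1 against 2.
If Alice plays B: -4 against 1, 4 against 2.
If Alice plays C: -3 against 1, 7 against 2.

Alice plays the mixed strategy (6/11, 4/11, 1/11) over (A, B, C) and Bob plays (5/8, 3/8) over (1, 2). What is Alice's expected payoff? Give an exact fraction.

Against (5/8, 3/8), each row's expected payoff is A: 19/4; B: -1; C: 3/4.
Taking the (6/11, 4/11, 1/11)-weighted average: (6/11)·(19/4) + (4/11)·(-1) + (1/11)·(3/4) = 101/44.

101/44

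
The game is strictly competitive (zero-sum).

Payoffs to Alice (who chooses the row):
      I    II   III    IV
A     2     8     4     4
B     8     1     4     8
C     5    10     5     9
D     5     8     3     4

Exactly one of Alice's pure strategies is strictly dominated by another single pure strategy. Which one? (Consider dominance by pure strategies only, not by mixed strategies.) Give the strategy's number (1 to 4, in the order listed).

1

Compare A with C: 5 > 2, 10 > 8, 5 > 4, 9 > 4.
So C strictly dominates A for Alice; A is strictly dominated.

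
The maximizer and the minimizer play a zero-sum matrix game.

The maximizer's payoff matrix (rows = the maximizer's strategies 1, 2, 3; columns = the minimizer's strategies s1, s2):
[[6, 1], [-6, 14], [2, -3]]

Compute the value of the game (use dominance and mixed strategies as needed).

Row 3 is strictly dominated by row 1, so the maximizer never plays it.
The remaining 2×2 game on (1, 2) × (s1, s2) has no saddle point. Let the maximizer play 1 with probability p; indifference gives 6p − 6(1−p) = p + 14(1−p), so p = 4/5.
Similarly the minimizer's optimal q on s1 is 13/25, and the value is 6·(13/25) + (1)·(12/25) = 18/5.

18/5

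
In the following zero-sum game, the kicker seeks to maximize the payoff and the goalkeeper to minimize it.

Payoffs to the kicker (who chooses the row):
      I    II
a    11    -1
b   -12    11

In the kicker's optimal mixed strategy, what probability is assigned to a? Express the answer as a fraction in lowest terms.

Row minima are -1 and -12, so the kicker's maximin is -1; column maxima are 11 and 11, so the goalkeeper's minimax is 11. These differ, so the equilibrium is in mixed strategies.
Let the kicker play a with probability p. The goalkeeper is indifferent when 11p − 12(1−p) = −p + 11(1−p), giving p = 23/35.

23/35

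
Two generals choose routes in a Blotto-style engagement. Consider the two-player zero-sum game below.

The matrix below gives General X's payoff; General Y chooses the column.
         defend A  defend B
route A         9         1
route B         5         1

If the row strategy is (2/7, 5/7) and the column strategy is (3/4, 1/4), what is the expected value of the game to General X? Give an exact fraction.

34/7

Against (3/4, 1/4), each row's expected payoff is route A: 7; route B: 4.
Taking the (2/7, 5/7)-weighted average: (2/7)·(7) + (5/7)·(4) = 34/7.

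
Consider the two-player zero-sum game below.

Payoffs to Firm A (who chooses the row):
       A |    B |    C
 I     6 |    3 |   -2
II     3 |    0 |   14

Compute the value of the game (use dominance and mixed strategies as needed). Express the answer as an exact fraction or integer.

42/19

Column A is strictly dominated by B for Firm B (it gives Firm A more in every row).
The remaining 2×2 game on (I, II) × (B, C) has no saddle point. Let Firm A play I with probability p; indifference gives 3p = −2p + 14(1−p), so p = 14/19.
Similarly Firm B's optimal q on B is 16/19, and the value is 3·(16/19) + (-2)·(3/19) = 42/19.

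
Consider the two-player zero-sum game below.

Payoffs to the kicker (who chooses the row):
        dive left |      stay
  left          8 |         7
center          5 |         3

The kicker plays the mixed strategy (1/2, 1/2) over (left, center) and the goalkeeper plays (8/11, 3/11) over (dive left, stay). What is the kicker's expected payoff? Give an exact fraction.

67/11

Against (8/11, 3/11), each row's expected payoff is left: 85/11; center: 49/11.
Taking the (1/2, 1/2)-weighted average: (1/2)·(85/11) + (1/2)·(49/11) = 67/11.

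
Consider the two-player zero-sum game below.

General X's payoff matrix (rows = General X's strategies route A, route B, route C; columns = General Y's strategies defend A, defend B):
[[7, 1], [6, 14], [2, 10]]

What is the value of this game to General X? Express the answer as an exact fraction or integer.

Row route C is strictly dominated by row route B, so General X never plays it.
The remaining 2×2 game on (route A, route B) × (defend A, defend B) has no saddle point. Let General X play route A with probability p; indifference gives 7p + 6(1−p) = p + 14(1−p), so p = 4/7.
Similarly General Y's optimal q on defend A is 13/14, and the value is 7·(13/14) + (1)·(1/14) = 46/7.

46/7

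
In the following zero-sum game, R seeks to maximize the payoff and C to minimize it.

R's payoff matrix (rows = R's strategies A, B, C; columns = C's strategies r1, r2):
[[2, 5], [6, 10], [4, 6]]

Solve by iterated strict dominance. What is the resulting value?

Row A is strictly dominated by row B (6>2, 10>5); eliminate A.
Column r2 is strictly dominated by r1 for C (6<10, 4<6); eliminate r2.
Row C is strictly dominated by row B (6>4); eliminate C.
Only (B, r1) remains, with payoff 6.

6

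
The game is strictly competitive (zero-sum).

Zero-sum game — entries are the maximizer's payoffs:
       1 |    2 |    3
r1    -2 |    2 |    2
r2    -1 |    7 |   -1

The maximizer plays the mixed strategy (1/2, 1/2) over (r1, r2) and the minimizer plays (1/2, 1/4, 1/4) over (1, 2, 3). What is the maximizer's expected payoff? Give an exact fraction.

Against (1/2, 1/4, 1/4), each row's expected payoff is r1: 0; r2: 1.
Taking the (1/2, 1/2)-weighted average: (1/2)·(0) + (1/2)·(1) = 1/2.

1/2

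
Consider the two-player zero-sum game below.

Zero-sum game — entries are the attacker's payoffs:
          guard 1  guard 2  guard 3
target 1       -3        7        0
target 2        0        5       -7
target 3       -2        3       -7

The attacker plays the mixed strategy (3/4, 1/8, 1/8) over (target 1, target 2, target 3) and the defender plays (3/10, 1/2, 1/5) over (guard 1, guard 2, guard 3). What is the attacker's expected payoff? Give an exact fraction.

Against (3/10, 1/2, 1/5), each row's expected payoff is target 1: 13/5; target 2: 11/10; target 3: -1/2.
Taking the (3/4, 1/8, 1/8)-weighted average: (3/4)·(13/5) + (1/8)·(11/10) + (1/8)·(-1/2) = 81/40.

81/40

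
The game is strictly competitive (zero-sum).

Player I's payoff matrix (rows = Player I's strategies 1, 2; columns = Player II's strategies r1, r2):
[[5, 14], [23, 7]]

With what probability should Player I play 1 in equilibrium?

16/25

Row minima are 5 and 7, so Player I's maximin is 7; column maxima are 23 and 14, so Player II's minimax is 14. These differ, so the equilibrium is in mixed strategies.
Let Player I play 1 with probability p. Player II is indifferent when 5p + 23(1−p) = 14p + 7(1−p), giving p = 16/25.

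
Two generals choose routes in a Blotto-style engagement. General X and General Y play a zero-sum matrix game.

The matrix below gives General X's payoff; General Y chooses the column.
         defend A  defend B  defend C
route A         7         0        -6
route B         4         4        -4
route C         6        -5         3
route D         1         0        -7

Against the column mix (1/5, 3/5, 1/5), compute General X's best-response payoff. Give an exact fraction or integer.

route A: (7)·(1/5) + (0)·(3/5) + (-6)·(1/5) = 1/5.
route B: (4)·(1/5) + (4)·(3/5) + (-4)·(1/5) = 12/5.
route C: (6)·(1/5) + (-5)·(3/5) + (3)·(1/5) = -6/5.
route D: (1)·(1/5) + (0)·(3/5) + (-7)·(1/5) = -6/5.
The best pure response is route B with expected payoff 12/5.

12/5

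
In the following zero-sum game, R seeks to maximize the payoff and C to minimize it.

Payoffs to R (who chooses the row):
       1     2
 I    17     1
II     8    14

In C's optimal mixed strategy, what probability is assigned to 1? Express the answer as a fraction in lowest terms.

Row minima are 1 and 8, so R's maximin is 8; column maxima are 17 and 14, so C's minimax is 14. These differ, so the equilibrium is in mixed strategies.
Let C play 1 with probability q. R is indifferent when 17q + (1−q) = 8q + 14(1−q), giving q = 13/22.

13/22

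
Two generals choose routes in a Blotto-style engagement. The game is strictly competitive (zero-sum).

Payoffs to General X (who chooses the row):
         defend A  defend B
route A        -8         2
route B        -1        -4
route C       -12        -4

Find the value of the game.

Row route C is strictly dominated by row route A, so General X never plays it.
The remaining 2×2 game on (route A, route B) × (defend A, defend B) has no saddle point. Let General X play route A with probability p; indifference gives −8p − (1−p) = 2p − 4(1−p), so p = 3/13.
Similarly General Y's optimal q on defend A is 6/13, and the value is -8·(6/13) + (2)·(7/13) = -34/13.

-34/13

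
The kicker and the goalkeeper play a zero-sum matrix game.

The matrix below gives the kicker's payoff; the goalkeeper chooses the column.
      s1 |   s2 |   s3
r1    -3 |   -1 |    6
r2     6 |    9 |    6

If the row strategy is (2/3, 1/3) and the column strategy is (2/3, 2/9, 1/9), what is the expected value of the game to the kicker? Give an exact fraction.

32/27

Against (2/3, 2/9, 1/9), each row's expected payoff is r1: -14/9; r2: 20/3.
Taking the (2/3, 1/3)-weighted average: (2/3)·(-14/9) + (1/3)·(20/3) = 32/27.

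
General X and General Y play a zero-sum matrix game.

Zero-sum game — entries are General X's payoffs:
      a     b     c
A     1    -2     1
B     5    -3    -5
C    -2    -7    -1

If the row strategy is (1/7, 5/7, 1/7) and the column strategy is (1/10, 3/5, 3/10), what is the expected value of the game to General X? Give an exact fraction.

Against (1/10, 3/5, 3/10), each row's expected payoff is A: -4/5; B: -14/5; C: -47/10.
Taking the (1/7, 5/7, 1/7)-weighted average: (1/7)·(-4/5) + (5/7)·(-14/5) + (1/7)·(-47/10) = -39/14.

-39/14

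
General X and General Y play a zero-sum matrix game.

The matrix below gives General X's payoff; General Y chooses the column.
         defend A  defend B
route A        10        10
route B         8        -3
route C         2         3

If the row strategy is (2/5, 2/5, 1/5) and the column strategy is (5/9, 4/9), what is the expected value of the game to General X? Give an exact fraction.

Against (5/9, 4/9), each row's expected payoff is route A: 10; route B: 28/9; route C: 22/9.
Taking the (2/5, 2/5, 1/5)-weighted average: (2/5)·(10) + (2/5)·(28/9) + (1/5)·(22/9) = 86/15.

86/15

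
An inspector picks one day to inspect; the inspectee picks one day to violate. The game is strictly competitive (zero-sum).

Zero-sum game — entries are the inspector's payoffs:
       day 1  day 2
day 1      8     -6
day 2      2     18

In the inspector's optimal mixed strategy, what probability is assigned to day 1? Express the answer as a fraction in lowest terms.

8/15

Row minima are -6 and 2, so the inspector's maximin is 2; column maxima are 8 and 18, so the inspectee's minimax is 8. These differ, so the equilibrium is in mixed strategies.
Let the inspector play day 1 with probability p. The inspectee is indifferent when 8p + 2(1−p) = −6p + 18(1−p), giving p = 8/15.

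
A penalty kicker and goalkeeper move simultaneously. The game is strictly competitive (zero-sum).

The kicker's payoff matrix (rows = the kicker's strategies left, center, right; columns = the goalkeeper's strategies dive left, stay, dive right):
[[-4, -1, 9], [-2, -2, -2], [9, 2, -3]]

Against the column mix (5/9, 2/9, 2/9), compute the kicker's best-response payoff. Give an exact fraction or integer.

43/9

left: (-4)·(5/9) + (-1)·(2/9) + (9)·(2/9) = -4/9.
center: (-2)·(5/9) + (-2)·(2/9) + (-2)·(2/9) = -2.
right: (9)·(5/9) + (2)·(2/9) + (-3)·(2/9) = 43/9.
The best pure response is right with expected payoff 43/9.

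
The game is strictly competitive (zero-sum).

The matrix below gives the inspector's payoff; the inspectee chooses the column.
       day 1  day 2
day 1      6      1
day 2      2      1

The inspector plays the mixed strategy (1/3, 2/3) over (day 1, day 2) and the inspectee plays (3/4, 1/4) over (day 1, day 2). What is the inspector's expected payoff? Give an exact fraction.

Against (3/4, 1/4), each row's expected payoff is day 1: 19/4; day 2: 7/4.
Taking the (1/3, 2/3)-weighted average: (1/3)·(19/4) + (2/3)·(7/4) = 11/4.

11/4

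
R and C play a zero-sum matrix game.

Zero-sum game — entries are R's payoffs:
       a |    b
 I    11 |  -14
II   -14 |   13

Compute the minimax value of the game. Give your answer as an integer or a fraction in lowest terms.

Row minima are -14 and -14, so R's maximin is -14; column maxima are 11 and 13, so C's minimax is 11. These differ, so the equilibrium is in mixed strategies.
Let R play I with probability p. C is indifferent when 11p − 14(1−p) = −14p + 13(1−p), giving p = 27/52.
Let C play a with probability q. R is indifferent when 11q − 14(1−q) = −14q + 13(1−q), giving q = 27/52.
The value is 11·(27/52) + (-14)·(25/52) = -53/52.

-53/52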